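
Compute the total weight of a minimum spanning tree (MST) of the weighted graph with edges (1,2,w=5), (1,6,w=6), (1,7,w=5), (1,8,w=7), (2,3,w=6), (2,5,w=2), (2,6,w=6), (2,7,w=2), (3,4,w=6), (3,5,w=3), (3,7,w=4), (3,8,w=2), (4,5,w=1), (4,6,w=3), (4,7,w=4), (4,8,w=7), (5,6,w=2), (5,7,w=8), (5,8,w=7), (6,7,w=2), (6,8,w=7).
17 (MST edges: (1,2,w=5), (2,5,w=2), (2,7,w=2), (3,5,w=3), (3,8,w=2), (4,5,w=1), (5,6,w=2); sum of weights 5 + 2 + 2 + 3 + 2 + 1 + 2 = 17)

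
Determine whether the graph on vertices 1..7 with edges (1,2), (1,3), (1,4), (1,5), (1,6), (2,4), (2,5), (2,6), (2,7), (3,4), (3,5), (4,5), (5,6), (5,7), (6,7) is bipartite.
No (odd cycle of length 3: 5 -> 1 -> 6 -> 5)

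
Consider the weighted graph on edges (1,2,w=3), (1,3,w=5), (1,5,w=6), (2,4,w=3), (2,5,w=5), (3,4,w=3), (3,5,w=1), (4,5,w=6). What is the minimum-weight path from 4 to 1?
6 (path: 4 -> 2 -> 1; weights 3 + 3 = 6)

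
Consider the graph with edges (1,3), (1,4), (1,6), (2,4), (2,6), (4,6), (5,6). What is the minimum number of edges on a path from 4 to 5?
2 (path: 4 -> 6 -> 5, 2 edges)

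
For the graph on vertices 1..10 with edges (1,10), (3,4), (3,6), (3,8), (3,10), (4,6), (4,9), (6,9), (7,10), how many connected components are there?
3 (components: {1, 3, 4, 6, 7, 8, 9, 10}, {2}, {5})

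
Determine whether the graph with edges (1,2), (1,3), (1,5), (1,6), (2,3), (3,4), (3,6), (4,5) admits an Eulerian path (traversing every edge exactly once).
Yes — and in fact it has an Eulerian circuit (the graph is connected and all 6 vertices have even degree)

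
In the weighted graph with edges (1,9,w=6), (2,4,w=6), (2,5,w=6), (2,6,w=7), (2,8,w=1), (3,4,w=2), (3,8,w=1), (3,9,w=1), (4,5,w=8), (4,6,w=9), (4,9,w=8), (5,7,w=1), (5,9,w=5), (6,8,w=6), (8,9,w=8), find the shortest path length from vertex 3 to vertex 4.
2 (path: 3 -> 4; weights 2 = 2)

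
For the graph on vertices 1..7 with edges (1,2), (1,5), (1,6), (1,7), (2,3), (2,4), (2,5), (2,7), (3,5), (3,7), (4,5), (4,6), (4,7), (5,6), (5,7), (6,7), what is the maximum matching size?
3 (matching: (2,4), (3,7), (5,6); upper bound floor(n/2) = floor(7/2) = 3)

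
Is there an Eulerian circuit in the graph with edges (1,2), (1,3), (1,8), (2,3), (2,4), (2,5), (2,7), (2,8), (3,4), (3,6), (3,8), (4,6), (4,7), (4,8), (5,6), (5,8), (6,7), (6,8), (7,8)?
No (6 vertices have odd degree: {1, 3, 4, 5, 6, 8}; Eulerian circuit requires 0)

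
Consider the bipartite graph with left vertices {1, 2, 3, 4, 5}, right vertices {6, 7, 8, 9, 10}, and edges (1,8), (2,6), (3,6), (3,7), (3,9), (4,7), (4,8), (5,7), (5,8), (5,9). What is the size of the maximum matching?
4 (matching: (1,8), (2,6), (3,9), (4,7); upper bound min(|L|,|R|) = min(5,5) = 5)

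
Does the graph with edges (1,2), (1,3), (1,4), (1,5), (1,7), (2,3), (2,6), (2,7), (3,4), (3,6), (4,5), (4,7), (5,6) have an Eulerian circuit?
No (4 vertices have odd degree: {1, 5, 6, 7}; Eulerian circuit requires 0)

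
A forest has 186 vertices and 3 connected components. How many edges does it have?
183 (Each of the 3 component trees on V_i vertices has V_i - 1 edges; summing gives V - C = 186 - 3 = 183)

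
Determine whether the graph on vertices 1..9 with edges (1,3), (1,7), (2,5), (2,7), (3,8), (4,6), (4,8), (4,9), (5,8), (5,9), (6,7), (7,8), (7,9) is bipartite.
Yes. Partition: {1, 2, 6, 8, 9}, {3, 4, 5, 7}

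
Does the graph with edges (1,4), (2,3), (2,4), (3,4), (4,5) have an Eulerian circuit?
No (2 vertices have odd degree: {1, 5}; Eulerian circuit requires 0)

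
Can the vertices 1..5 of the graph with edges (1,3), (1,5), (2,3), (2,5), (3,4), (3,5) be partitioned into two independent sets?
No (odd cycle of length 3: 5 -> 1 -> 3 -> 5)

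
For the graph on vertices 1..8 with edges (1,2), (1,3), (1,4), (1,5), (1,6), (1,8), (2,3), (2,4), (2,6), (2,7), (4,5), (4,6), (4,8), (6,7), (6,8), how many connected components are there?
1 (components: {1, 2, 3, 4, 5, 6, 7, 8})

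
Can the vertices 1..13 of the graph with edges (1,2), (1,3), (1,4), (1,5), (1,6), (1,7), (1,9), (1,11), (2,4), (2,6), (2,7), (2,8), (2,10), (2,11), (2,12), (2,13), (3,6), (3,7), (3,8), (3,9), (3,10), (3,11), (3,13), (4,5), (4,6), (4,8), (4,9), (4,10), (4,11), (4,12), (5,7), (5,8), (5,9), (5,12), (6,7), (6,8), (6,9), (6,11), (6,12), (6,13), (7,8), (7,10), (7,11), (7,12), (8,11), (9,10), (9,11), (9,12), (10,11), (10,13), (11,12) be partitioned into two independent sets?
No (odd cycle of length 3: 2 -> 1 -> 7 -> 2)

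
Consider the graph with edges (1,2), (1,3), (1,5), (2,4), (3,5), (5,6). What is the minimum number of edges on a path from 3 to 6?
2 (path: 3 -> 5 -> 6, 2 edges)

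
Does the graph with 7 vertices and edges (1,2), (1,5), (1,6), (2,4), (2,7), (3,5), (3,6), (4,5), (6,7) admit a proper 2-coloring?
Yes. Partition: {1, 3, 4, 7}, {2, 5, 6}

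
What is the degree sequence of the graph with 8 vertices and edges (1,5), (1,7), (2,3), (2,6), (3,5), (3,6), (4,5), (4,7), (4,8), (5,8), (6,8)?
[4, 3, 3, 3, 3, 2, 2, 2] (degrees: deg(1)=2, deg(2)=2, deg(3)=3, deg(4)=3, deg(5)=4, deg(6)=3, deg(7)=2, deg(8)=3)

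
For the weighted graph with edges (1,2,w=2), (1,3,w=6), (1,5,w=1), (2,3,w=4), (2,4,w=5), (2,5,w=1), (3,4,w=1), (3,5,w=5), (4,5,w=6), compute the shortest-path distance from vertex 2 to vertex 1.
2 (path: 2 -> 1; weights 2 = 2)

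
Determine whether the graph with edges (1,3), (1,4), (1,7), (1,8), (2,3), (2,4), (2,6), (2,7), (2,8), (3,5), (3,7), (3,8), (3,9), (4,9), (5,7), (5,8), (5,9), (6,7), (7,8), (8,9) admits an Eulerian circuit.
No (2 vertices have odd degree: {2, 4}; Eulerian circuit requires 0)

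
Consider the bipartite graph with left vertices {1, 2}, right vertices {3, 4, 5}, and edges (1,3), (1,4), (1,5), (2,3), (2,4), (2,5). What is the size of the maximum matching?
2 (matching: (1,5), (2,4); upper bound min(|L|,|R|) = min(2,3) = 2)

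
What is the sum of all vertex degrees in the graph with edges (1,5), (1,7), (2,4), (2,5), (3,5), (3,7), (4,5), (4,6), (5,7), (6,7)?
20 (handshake: sum of degrees = 2|E| = 2 x 10 = 20)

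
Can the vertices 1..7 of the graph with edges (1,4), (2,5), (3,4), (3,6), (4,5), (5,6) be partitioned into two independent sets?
Yes. Partition: {1, 3, 5, 7}, {2, 4, 6}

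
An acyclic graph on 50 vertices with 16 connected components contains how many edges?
34 (Each of the 16 component trees on V_i vertices has V_i - 1 edges; summing gives V - C = 50 - 16 = 34)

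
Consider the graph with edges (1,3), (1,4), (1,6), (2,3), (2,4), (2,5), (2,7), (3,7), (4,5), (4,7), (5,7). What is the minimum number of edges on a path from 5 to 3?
2 (path: 5 -> 2 -> 3, 2 edges)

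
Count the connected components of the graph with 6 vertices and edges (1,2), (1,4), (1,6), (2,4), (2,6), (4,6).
3 (components: {1, 2, 4, 6}, {3}, {5})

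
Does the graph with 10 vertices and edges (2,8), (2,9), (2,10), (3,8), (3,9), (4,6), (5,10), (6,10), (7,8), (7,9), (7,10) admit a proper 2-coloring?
Yes. Partition: {1, 2, 3, 5, 6, 7}, {4, 8, 9, 10}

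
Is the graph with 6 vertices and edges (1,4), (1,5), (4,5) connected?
No, it has 4 components: {1, 4, 5}, {2}, {3}, {6}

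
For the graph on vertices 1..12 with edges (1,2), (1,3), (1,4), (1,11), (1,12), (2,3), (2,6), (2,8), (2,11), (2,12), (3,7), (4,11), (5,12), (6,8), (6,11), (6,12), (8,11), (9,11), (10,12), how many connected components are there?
1 (components: {1, 2, 3, 4, 5, 6, 7, 8, 9, 10, 11, 12})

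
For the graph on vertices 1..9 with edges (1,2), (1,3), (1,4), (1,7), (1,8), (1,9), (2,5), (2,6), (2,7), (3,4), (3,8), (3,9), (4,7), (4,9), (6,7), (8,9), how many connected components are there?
1 (components: {1, 2, 3, 4, 5, 6, 7, 8, 9})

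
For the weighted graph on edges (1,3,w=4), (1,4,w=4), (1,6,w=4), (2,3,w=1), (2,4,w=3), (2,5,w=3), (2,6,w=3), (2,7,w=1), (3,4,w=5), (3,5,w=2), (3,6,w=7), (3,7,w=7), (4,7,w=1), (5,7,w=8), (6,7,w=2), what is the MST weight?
11 (MST edges: (1,3,w=4), (2,3,w=1), (2,7,w=1), (3,5,w=2), (4,7,w=1), (6,7,w=2); sum of weights 4 + 1 + 1 + 2 + 1 + 2 = 11)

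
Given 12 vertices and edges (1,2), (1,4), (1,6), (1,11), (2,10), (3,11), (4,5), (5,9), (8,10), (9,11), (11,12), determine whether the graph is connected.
No, it has 2 components: {1, 2, 3, 4, 5, 6, 8, 9, 10, 11, 12}, {7}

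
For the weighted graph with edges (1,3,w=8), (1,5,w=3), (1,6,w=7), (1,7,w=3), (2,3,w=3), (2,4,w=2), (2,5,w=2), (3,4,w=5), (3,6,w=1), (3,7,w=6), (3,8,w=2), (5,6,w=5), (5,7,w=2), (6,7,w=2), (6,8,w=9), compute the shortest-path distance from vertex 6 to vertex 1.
5 (path: 6 -> 7 -> 1; weights 2 + 3 = 5)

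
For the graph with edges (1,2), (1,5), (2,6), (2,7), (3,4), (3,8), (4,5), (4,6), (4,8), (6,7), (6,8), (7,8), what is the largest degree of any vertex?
4 (attained at vertices 4, 6, 8)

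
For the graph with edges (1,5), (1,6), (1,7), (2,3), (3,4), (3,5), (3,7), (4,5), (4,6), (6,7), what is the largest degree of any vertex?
4 (attained at vertex 3)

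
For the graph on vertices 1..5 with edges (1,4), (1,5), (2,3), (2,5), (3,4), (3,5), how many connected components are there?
1 (components: {1, 2, 3, 4, 5})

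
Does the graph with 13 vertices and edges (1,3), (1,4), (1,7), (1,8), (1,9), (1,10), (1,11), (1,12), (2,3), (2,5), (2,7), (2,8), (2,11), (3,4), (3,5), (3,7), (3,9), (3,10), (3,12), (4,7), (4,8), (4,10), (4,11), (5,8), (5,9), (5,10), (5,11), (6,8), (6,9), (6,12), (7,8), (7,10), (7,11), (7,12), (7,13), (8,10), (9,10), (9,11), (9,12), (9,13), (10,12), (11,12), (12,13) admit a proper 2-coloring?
No (odd cycle of length 3: 11 -> 1 -> 4 -> 11)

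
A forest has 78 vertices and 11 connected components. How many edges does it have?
67 (Each of the 11 component trees on V_i vertices has V_i - 1 edges; summing gives V - C = 78 - 11 = 67)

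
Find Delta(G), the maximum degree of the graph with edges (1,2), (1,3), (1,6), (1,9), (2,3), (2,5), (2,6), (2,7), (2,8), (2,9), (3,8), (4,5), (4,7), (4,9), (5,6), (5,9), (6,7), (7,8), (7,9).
7 (attained at vertex 2)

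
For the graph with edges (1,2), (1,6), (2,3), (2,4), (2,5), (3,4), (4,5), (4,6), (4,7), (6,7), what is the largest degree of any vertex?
5 (attained at vertex 4)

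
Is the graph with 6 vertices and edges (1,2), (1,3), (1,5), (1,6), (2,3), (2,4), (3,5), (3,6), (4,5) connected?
Yes (BFS from 1 visits [1, 2, 3, 5, 6, 4] — all 6 vertices reached)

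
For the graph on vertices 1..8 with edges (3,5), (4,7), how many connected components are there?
6 (components: {1}, {2}, {3, 5}, {4, 7}, {6}, {8})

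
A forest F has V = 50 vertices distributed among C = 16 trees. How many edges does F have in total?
34 (Each of the 16 component trees on V_i vertices has V_i - 1 edges; summing gives V - C = 50 - 16 = 34)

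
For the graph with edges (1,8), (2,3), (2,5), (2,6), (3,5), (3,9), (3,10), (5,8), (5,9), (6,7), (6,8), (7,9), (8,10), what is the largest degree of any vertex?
4 (attained at vertices 3, 5, 8)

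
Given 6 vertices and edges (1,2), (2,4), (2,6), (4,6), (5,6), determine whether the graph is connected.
No, it has 2 components: {1, 2, 4, 5, 6}, {3}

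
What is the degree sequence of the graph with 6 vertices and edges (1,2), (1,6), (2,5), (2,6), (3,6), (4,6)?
[4, 3, 2, 1, 1, 1] (degrees: deg(1)=2, deg(2)=3, deg(3)=1, deg(4)=1, deg(5)=1, deg(6)=4)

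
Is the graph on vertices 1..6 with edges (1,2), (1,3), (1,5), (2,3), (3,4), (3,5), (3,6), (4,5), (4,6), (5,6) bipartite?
No (odd cycle of length 3: 3 -> 1 -> 5 -> 3)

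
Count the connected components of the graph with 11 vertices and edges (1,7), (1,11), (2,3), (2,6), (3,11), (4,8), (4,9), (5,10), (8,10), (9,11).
1 (components: {1, 2, 3, 4, 5, 6, 7, 8, 9, 10, 11})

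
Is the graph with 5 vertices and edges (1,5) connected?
No, it has 4 components: {1, 5}, {2}, {3}, {4}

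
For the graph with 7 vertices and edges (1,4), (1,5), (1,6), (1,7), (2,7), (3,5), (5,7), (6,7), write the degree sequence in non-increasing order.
[4, 4, 3, 2, 1, 1, 1] (degrees: deg(1)=4, deg(2)=1, deg(3)=1, deg(4)=1, deg(5)=3, deg(6)=2, deg(7)=4)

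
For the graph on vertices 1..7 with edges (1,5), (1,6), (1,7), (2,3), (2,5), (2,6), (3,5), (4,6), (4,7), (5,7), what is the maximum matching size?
3 (matching: (1,5), (2,6), (4,7); upper bound floor(n/2) = floor(7/2) = 3)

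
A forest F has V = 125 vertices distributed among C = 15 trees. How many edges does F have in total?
110 (Each of the 15 component trees on V_i vertices has V_i - 1 edges; summing gives V - C = 125 - 15 = 110)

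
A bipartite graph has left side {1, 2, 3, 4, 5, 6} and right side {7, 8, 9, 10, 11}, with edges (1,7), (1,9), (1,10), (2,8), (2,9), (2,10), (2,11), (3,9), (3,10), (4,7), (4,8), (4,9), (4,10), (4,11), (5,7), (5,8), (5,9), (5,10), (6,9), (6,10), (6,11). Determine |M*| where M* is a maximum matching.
5 (matching: (1,10), (2,11), (3,9), (4,8), (5,7); upper bound min(|L|,|R|) = min(6,5) = 5)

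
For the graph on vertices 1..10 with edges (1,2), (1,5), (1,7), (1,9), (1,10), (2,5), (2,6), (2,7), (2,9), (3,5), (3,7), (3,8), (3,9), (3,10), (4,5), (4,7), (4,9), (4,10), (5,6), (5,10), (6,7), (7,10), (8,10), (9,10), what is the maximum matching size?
5 (matching: (1,9), (2,5), (3,8), (4,10), (6,7); upper bound floor(n/2) = floor(10/2) = 5)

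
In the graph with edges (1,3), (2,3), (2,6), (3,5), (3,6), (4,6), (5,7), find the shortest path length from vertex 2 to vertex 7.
3 (path: 2 -> 3 -> 5 -> 7, 3 edges)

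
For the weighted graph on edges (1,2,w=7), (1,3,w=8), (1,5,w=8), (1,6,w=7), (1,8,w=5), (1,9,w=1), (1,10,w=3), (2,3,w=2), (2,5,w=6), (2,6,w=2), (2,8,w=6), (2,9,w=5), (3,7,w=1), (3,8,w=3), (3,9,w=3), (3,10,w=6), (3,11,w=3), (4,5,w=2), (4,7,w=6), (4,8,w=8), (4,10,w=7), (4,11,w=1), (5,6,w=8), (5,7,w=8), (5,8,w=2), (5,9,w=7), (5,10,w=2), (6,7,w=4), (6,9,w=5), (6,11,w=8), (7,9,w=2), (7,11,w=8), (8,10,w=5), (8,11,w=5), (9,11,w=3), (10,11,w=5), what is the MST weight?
18 (MST edges: (1,9,w=1), (1,10,w=3), (2,3,w=2), (2,6,w=2), (3,7,w=1), (4,5,w=2), (4,11,w=1), (5,8,w=2), (5,10,w=2), (7,9,w=2); sum of weights 1 + 3 + 2 + 2 + 1 + 2 + 1 + 2 + 2 + 2 = 18)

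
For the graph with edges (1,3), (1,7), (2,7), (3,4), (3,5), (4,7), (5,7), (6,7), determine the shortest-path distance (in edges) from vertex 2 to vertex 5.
2 (path: 2 -> 7 -> 5, 2 edges)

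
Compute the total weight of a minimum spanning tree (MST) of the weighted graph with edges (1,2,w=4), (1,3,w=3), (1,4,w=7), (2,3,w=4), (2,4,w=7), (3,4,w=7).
14 (MST edges: (1,2,w=4), (1,3,w=3), (1,4,w=7); sum of weights 4 + 3 + 7 = 14)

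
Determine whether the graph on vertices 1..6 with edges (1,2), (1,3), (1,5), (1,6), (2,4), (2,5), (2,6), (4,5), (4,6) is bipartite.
No (odd cycle of length 3: 6 -> 1 -> 2 -> 6)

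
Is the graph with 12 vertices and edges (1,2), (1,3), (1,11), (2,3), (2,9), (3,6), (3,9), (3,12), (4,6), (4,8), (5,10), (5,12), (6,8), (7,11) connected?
Yes (BFS from 1 visits [1, 2, 3, 11, 9, 6, 12, 7, 4, 8, 5, 10] — all 12 vertices reached)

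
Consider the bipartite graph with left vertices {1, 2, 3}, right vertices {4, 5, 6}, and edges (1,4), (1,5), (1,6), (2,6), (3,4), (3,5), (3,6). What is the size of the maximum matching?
3 (matching: (1,4), (2,6), (3,5); upper bound min(|L|,|R|) = min(3,3) = 3)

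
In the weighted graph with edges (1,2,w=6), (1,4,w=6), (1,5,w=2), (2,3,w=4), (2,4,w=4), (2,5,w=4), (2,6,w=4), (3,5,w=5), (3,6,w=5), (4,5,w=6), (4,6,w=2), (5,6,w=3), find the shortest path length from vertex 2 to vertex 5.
4 (path: 2 -> 5; weights 4 = 4)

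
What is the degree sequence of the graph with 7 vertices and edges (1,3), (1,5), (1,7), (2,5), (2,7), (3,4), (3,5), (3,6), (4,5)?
[4, 4, 3, 2, 2, 2, 1] (degrees: deg(1)=3, deg(2)=2, deg(3)=4, deg(4)=2, deg(5)=4, deg(6)=1, deg(7)=2)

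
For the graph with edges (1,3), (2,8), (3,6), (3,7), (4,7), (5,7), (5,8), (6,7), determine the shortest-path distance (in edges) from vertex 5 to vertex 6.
2 (path: 5 -> 7 -> 6, 2 edges)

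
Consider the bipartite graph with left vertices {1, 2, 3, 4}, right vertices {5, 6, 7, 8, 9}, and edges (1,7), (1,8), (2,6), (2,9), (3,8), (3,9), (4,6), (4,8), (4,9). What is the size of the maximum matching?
4 (matching: (1,7), (2,9), (3,8), (4,6); upper bound min(|L|,|R|) = min(4,5) = 4)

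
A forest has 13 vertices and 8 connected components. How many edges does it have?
5 (Each of the 8 component trees on V_i vertices has V_i - 1 edges; summing gives V - C = 13 - 8 = 5)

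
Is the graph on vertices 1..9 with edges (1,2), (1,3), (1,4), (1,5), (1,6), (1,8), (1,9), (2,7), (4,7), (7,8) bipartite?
Yes. Partition: {1, 7}, {2, 3, 4, 5, 6, 8, 9}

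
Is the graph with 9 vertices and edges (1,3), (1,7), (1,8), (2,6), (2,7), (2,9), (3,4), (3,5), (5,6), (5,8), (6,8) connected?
Yes (BFS from 1 visits [1, 3, 7, 8, 4, 5, 2, 6, 9] — all 9 vertices reached)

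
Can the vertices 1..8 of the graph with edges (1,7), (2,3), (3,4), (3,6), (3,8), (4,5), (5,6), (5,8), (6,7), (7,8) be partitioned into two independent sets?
Yes. Partition: {1, 2, 4, 6, 8}, {3, 5, 7}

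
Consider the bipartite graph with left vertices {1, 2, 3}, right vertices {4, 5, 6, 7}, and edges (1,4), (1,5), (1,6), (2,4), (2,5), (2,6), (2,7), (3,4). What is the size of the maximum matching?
3 (matching: (1,6), (2,7), (3,4); upper bound min(|L|,|R|) = min(3,4) = 3)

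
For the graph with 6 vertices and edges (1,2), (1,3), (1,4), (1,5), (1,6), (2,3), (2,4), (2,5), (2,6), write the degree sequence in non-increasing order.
[5, 5, 2, 2, 2, 2] (degrees: deg(1)=5, deg(2)=5, deg(3)=2, deg(4)=2, deg(5)=2, deg(6)=2)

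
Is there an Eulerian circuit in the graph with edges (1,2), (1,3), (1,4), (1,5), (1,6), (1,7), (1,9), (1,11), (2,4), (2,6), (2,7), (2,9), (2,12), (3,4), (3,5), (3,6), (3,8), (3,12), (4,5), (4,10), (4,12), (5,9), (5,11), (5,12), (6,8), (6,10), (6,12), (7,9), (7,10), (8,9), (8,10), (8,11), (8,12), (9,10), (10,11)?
Yes (the graph is connected and all 12 vertices have even degree)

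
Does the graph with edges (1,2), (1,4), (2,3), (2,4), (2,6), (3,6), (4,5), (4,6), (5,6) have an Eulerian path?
Yes — and in fact it has an Eulerian circuit (the graph is connected and all 6 vertices have even degree)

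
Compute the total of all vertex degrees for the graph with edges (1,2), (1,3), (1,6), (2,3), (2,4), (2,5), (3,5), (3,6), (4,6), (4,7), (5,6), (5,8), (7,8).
26 (handshake: sum of degrees = 2|E| = 2 x 13 = 26)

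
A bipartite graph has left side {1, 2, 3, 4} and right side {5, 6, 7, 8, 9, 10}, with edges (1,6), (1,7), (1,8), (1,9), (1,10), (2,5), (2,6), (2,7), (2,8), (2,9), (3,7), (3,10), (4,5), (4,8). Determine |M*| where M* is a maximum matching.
4 (matching: (1,10), (2,9), (3,7), (4,8); upper bound min(|L|,|R|) = min(4,6) = 4)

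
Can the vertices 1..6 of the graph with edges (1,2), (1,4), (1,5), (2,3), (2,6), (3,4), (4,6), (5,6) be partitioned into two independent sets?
Yes. Partition: {1, 3, 6}, {2, 4, 5}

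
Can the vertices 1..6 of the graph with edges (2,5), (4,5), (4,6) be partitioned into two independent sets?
Yes. Partition: {1, 2, 3, 4}, {5, 6}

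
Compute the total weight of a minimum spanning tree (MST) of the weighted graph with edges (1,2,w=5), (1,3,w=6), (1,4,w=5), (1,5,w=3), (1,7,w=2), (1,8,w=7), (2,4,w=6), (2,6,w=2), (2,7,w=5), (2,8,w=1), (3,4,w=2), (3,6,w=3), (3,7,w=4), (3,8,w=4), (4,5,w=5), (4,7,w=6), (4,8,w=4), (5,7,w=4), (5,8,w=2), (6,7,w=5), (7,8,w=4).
15 (MST edges: (1,5,w=3), (1,7,w=2), (2,6,w=2), (2,8,w=1), (3,4,w=2), (3,6,w=3), (5,8,w=2); sum of weights 3 + 2 + 2 + 1 + 2 + 3 + 2 = 15)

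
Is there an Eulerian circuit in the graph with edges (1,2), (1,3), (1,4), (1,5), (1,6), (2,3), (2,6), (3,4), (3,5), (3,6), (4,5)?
No (6 vertices have odd degree: {1, 2, 3, 4, 5, 6}; Eulerian circuit requires 0)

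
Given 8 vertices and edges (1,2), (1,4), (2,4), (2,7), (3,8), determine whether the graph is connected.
No, it has 4 components: {1, 2, 4, 7}, {3, 8}, {5}, {6}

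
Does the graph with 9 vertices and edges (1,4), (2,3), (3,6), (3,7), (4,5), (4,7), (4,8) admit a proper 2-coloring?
Yes. Partition: {1, 2, 5, 6, 7, 8, 9}, {3, 4}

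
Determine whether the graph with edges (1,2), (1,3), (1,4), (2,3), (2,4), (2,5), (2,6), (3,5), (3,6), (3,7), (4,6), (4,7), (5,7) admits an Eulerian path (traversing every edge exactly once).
No (6 vertices have odd degree: {1, 2, 3, 5, 6, 7}; Eulerian path requires 0 or 2)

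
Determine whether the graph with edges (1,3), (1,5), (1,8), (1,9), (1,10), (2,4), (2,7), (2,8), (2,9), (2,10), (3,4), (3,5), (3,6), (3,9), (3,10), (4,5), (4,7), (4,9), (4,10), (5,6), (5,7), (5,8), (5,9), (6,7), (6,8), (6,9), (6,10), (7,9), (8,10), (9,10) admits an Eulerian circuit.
No (6 vertices have odd degree: {1, 2, 5, 7, 8, 10}; Eulerian circuit requires 0)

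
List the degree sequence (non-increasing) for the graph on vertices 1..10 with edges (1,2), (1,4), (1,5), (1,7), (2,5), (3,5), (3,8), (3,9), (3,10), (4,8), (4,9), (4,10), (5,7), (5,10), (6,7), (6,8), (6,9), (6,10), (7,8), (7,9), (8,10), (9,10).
[6, 5, 5, 5, 5, 4, 4, 4, 4, 2] (degrees: deg(1)=4, deg(2)=2, deg(3)=4, deg(4)=4, deg(5)=5, deg(6)=4, deg(7)=5, deg(8)=5, deg(9)=5, deg(10)=6)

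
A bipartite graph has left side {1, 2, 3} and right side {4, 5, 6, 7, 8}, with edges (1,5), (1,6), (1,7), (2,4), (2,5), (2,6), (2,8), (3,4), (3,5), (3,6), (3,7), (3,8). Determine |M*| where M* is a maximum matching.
3 (matching: (1,7), (2,8), (3,6); upper bound min(|L|,|R|) = min(3,5) = 3)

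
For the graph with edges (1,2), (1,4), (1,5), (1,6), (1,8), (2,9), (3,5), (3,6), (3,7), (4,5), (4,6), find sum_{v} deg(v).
22 (handshake: sum of degrees = 2|E| = 2 x 11 = 22)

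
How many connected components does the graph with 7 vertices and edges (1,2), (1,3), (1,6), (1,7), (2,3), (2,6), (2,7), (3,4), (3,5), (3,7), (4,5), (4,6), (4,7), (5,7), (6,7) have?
1 (components: {1, 2, 3, 4, 5, 6, 7})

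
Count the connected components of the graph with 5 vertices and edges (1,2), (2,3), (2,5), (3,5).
2 (components: {1, 2, 3, 5}, {4})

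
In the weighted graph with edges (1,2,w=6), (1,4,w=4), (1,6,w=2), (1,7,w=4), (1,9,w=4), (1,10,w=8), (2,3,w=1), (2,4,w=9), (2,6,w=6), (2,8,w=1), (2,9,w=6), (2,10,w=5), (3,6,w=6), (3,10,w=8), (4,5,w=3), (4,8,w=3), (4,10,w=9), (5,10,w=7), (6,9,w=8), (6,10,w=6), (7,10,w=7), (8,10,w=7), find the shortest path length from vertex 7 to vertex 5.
11 (path: 7 -> 1 -> 4 -> 5; weights 4 + 4 + 3 = 11)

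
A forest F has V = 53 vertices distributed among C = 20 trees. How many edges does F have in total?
33 (Each of the 20 component trees on V_i vertices has V_i - 1 edges; summing gives V - C = 53 - 20 = 33)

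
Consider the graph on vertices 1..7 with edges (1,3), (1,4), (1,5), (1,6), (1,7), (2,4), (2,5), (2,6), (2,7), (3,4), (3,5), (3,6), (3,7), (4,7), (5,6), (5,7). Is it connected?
Yes (BFS from 1 visits [1, 3, 4, 5, 6, 7, 2] — all 7 vertices reached)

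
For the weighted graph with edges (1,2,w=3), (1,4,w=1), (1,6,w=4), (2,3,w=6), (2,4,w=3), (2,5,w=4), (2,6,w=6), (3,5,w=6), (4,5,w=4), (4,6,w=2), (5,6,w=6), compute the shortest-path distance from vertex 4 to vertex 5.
4 (path: 4 -> 5; weights 4 = 4)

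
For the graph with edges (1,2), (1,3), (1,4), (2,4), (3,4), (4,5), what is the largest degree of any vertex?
4 (attained at vertex 4)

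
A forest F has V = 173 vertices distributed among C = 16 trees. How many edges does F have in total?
157 (Each of the 16 component trees on V_i vertices has V_i - 1 edges; summing gives V - C = 173 - 16 = 157)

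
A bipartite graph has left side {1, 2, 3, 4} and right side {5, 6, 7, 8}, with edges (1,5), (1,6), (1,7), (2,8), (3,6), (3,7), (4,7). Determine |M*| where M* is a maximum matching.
4 (matching: (1,5), (2,8), (3,6), (4,7); upper bound min(|L|,|R|) = min(4,4) = 4)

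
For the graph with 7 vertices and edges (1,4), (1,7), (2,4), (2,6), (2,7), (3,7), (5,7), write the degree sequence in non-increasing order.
[4, 3, 2, 2, 1, 1, 1] (degrees: deg(1)=2, deg(2)=3, deg(3)=1, deg(4)=2, deg(5)=1, deg(6)=1, deg(7)=4)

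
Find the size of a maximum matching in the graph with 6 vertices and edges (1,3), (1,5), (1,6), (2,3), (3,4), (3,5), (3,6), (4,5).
3 (matching: (1,6), (2,3), (4,5); upper bound floor(n/2) = floor(6/2) = 3)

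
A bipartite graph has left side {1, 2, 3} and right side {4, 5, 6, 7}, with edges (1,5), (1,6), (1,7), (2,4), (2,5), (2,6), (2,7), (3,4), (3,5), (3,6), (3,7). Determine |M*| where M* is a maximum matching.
3 (matching: (1,7), (2,6), (3,5); upper bound min(|L|,|R|) = min(3,4) = 3)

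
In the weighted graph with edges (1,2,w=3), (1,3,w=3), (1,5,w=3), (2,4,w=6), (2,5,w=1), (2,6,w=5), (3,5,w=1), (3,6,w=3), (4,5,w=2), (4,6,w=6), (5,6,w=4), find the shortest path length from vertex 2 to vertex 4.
3 (path: 2 -> 5 -> 4; weights 1 + 2 = 3)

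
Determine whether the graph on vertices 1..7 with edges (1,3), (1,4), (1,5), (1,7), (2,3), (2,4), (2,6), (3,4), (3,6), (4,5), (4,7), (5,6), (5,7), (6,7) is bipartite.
No (odd cycle of length 3: 5 -> 1 -> 4 -> 5)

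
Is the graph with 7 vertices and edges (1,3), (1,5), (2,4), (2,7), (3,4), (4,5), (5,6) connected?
Yes (BFS from 1 visits [1, 3, 5, 4, 6, 2, 7] — all 7 vertices reached)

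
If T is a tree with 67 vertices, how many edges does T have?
66 (A tree on V vertices has V - 1 edges, so 67 - 1 = 66)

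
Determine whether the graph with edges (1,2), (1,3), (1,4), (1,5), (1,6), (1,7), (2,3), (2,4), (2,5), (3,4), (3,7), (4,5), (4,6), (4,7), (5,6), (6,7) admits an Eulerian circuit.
Yes (the graph is connected and all 7 vertices have even degree)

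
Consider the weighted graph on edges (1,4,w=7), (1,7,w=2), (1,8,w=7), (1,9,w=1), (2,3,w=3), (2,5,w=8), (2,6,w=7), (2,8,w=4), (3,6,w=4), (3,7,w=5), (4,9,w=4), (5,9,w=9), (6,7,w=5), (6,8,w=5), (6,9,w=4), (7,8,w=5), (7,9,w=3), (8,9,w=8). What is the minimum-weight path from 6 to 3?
4 (path: 6 -> 3; weights 4 = 4)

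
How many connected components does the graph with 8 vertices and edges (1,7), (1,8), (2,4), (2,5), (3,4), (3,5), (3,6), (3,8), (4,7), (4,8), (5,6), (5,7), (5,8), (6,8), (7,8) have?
1 (components: {1, 2, 3, 4, 5, 6, 7, 8})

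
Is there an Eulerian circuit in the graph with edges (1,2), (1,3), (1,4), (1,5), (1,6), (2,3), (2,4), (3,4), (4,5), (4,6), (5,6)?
No (6 vertices have odd degree: {1, 2, 3, 4, 5, 6}; Eulerian circuit requires 0)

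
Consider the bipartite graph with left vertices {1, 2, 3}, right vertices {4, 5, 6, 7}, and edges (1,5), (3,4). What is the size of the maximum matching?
2 (matching: (1,5), (3,4); upper bound min(|L|,|R|) = min(3,4) = 3)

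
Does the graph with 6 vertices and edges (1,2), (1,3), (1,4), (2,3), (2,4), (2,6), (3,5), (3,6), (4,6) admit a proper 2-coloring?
No (odd cycle of length 3: 4 -> 1 -> 2 -> 4)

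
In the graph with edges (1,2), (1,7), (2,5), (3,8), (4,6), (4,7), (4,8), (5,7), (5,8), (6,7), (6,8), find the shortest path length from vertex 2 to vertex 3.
3 (path: 2 -> 5 -> 8 -> 3, 3 edges)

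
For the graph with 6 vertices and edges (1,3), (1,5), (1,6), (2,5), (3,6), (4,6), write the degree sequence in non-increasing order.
[3, 3, 2, 2, 1, 1] (degrees: deg(1)=3, deg(2)=1, deg(3)=2, deg(4)=1, deg(5)=2, deg(6)=3)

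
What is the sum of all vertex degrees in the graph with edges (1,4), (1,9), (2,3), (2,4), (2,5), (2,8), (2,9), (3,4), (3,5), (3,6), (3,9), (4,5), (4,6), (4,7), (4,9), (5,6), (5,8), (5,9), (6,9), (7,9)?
40 (handshake: sum of degrees = 2|E| = 2 x 20 = 40)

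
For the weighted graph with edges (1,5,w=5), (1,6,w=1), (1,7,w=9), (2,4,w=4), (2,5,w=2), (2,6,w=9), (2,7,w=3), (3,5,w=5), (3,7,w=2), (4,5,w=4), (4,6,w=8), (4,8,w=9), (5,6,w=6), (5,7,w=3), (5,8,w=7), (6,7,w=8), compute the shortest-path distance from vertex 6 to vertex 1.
1 (path: 6 -> 1; weights 1 = 1)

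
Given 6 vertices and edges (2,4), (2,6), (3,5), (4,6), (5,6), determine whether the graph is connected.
No, it has 2 components: {1}, {2, 3, 4, 5, 6}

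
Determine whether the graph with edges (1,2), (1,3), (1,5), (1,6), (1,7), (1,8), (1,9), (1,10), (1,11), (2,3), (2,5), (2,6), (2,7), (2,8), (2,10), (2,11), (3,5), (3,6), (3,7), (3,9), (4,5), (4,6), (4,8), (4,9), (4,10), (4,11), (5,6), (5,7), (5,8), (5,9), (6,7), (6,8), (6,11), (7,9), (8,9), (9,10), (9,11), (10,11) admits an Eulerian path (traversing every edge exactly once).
Yes (the graph is connected and exactly 2 vertices have odd degree: {1, 10}; any Eulerian path must start and end at those)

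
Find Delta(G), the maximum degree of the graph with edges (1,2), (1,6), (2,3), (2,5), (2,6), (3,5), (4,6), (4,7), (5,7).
4 (attained at vertex 2)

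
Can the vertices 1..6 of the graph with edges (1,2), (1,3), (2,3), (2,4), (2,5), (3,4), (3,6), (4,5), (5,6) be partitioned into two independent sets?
No (odd cycle of length 3: 3 -> 1 -> 2 -> 3)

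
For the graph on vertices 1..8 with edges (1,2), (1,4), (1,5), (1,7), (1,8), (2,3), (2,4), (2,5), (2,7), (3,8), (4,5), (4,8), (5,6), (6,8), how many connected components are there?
1 (components: {1, 2, 3, 4, 5, 6, 7, 8})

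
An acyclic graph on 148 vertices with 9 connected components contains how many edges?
139 (Each of the 9 component trees on V_i vertices has V_i - 1 edges; summing gives V - C = 148 - 9 = 139)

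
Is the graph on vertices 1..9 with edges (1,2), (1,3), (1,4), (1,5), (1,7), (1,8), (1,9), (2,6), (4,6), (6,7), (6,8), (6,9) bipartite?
Yes. Partition: {1, 6}, {2, 3, 4, 5, 7, 8, 9}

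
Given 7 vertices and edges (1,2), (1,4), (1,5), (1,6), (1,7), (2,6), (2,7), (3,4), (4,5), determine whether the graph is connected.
Yes (BFS from 1 visits [1, 2, 4, 5, 6, 7, 3] — all 7 vertices reached)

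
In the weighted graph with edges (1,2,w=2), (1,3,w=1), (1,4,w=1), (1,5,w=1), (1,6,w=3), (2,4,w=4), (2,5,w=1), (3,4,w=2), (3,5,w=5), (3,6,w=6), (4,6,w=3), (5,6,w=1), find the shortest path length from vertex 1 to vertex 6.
2 (path: 1 -> 5 -> 6; weights 1 + 1 = 2)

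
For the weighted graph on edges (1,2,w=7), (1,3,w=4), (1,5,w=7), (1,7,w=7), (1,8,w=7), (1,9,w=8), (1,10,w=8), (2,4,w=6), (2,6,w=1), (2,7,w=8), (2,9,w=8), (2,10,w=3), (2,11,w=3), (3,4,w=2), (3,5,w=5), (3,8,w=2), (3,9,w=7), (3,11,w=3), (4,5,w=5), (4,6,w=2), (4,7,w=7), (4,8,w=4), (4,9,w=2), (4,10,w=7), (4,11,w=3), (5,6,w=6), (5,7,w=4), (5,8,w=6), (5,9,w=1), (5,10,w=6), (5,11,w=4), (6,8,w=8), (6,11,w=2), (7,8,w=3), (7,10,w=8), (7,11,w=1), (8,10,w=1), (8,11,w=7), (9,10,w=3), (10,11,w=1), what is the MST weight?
17 (MST edges: (1,3,w=4), (2,6,w=1), (3,4,w=2), (3,8,w=2), (4,6,w=2), (4,9,w=2), (5,9,w=1), (7,11,w=1), (8,10,w=1), (10,11,w=1); sum of weights 4 + 1 + 2 + 2 + 2 + 2 + 1 + 1 + 1 + 1 = 17)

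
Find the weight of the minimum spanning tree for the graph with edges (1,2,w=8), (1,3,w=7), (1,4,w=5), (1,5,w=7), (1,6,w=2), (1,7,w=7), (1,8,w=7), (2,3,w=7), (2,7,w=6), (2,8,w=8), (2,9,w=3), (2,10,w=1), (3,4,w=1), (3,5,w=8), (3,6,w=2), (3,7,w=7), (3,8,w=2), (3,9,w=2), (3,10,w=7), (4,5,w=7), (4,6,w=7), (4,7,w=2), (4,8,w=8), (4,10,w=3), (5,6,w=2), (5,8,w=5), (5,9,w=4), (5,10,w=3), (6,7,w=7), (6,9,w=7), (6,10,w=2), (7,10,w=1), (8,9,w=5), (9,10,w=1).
14 (MST edges: (1,6,w=2), (2,10,w=1), (3,4,w=1), (3,6,w=2), (3,8,w=2), (3,9,w=2), (5,6,w=2), (7,10,w=1), (9,10,w=1); sum of weights 2 + 1 + 1 + 2 + 2 + 2 + 2 + 1 + 1 = 14)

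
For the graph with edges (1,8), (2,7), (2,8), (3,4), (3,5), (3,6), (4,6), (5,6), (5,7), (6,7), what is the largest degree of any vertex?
4 (attained at vertex 6)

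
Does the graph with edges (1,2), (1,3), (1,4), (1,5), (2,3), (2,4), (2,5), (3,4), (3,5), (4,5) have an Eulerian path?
Yes — and in fact it has an Eulerian circuit (the graph is connected and all 5 vertices have even degree)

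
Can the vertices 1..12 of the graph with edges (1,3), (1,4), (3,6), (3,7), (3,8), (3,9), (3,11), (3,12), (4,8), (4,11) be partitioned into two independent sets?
Yes. Partition: {1, 2, 5, 6, 7, 8, 9, 10, 11, 12}, {3, 4}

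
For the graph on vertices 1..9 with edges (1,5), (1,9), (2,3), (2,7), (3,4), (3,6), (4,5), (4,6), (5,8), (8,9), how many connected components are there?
1 (components: {1, 2, 3, 4, 5, 6, 7, 8, 9})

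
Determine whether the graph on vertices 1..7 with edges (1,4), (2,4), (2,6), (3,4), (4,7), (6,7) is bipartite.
Yes. Partition: {1, 2, 3, 5, 7}, {4, 6}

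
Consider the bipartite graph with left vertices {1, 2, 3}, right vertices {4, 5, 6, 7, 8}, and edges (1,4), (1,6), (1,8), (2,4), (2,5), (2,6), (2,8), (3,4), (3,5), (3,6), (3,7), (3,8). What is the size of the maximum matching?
3 (matching: (1,8), (2,6), (3,7); upper bound min(|L|,|R|) = min(3,5) = 3)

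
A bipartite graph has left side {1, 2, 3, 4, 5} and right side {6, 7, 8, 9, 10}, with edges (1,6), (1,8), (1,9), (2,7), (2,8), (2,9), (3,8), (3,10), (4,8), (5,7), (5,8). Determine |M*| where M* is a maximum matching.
5 (matching: (1,6), (2,9), (3,10), (4,8), (5,7); upper bound min(|L|,|R|) = min(5,5) = 5)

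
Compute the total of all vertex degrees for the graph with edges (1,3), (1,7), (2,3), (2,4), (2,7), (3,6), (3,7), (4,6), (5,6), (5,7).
20 (handshake: sum of degrees = 2|E| = 2 x 10 = 20)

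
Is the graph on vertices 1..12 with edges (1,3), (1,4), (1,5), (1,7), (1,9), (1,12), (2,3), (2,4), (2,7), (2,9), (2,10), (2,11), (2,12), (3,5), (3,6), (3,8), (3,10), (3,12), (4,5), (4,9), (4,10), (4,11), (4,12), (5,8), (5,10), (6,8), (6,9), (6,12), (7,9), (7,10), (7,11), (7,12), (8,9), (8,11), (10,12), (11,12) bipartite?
No (odd cycle of length 3: 5 -> 1 -> 3 -> 5)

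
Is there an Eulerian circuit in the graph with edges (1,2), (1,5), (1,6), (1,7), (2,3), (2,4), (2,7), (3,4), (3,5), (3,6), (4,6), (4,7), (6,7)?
Yes (the graph is connected and all 7 vertices have even degree)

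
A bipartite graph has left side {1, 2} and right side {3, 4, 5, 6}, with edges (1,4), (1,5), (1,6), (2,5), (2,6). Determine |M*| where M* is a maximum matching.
2 (matching: (1,6), (2,5); upper bound min(|L|,|R|) = min(2,4) = 2)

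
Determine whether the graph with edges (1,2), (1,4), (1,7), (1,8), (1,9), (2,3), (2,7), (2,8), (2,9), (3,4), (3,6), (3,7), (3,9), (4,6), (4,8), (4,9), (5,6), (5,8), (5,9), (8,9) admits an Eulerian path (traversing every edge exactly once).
No (8 vertices have odd degree: {1, 2, 3, 4, 5, 6, 7, 8}; Eulerian path requires 0 or 2)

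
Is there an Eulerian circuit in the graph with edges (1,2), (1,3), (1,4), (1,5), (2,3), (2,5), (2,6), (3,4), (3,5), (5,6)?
Yes (the graph is connected and all 6 vertices have even degree)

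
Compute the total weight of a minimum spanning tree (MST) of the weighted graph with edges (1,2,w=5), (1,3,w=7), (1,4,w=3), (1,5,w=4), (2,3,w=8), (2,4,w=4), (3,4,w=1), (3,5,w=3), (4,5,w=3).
11 (MST edges: (1,4,w=3), (2,4,w=4), (3,4,w=1), (3,5,w=3); sum of weights 3 + 4 + 1 + 3 = 11)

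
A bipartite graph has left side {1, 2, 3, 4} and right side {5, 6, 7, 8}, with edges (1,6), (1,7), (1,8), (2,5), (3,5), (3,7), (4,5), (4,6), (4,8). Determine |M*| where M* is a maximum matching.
4 (matching: (1,8), (2,5), (3,7), (4,6); upper bound min(|L|,|R|) = min(4,4) = 4)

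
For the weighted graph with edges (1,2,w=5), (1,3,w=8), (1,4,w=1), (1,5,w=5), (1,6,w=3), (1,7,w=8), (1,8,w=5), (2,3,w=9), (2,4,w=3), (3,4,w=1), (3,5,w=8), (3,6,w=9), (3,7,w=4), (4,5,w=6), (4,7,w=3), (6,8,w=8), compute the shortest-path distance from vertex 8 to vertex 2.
9 (path: 8 -> 1 -> 4 -> 2; weights 5 + 1 + 3 = 9)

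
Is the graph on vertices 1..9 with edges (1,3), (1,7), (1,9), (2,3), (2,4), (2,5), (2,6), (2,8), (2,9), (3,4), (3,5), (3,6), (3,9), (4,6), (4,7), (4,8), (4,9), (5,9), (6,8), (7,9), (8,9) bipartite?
No (odd cycle of length 3: 3 -> 1 -> 9 -> 3)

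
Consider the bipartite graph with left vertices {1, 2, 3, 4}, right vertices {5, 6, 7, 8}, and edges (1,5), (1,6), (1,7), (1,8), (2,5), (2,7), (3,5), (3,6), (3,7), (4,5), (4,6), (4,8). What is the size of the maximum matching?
4 (matching: (1,8), (2,7), (3,6), (4,5); upper bound min(|L|,|R|) = min(4,4) = 4)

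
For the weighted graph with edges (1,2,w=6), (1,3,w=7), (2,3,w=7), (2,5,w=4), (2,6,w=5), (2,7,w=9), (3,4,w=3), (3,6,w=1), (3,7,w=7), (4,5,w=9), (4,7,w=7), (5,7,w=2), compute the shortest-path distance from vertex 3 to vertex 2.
6 (path: 3 -> 6 -> 2; weights 1 + 5 = 6)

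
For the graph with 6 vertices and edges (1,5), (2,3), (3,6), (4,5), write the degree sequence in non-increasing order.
[2, 2, 1, 1, 1, 1] (degrees: deg(1)=1, deg(2)=1, deg(3)=2, deg(4)=1, deg(5)=2, deg(6)=1)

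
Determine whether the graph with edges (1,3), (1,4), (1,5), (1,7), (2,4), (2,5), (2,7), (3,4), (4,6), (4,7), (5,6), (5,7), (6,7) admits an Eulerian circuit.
No (4 vertices have odd degree: {2, 4, 6, 7}; Eulerian circuit requires 0)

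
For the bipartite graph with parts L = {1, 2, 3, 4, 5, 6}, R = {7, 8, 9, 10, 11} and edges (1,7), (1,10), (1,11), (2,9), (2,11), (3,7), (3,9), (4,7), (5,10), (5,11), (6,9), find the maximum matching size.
4 (matching: (1,11), (2,9), (3,7), (5,10); upper bound min(|L|,|R|) = min(6,5) = 5)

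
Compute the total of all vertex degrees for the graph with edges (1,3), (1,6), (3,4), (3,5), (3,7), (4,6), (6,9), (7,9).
16 (handshake: sum of degrees = 2|E| = 2 x 8 = 16)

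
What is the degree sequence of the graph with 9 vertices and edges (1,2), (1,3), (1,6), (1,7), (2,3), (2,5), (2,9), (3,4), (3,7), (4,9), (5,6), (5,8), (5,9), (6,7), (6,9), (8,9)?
[5, 4, 4, 4, 4, 4, 3, 2, 2] (degrees: deg(1)=4, deg(2)=4, deg(3)=4, deg(4)=2, deg(5)=4, deg(6)=4, deg(7)=3, deg(8)=2, deg(9)=5)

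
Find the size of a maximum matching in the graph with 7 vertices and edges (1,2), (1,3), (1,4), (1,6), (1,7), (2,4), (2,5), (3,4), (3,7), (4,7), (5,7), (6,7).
3 (matching: (1,6), (2,4), (5,7); upper bound floor(n/2) = floor(7/2) = 3)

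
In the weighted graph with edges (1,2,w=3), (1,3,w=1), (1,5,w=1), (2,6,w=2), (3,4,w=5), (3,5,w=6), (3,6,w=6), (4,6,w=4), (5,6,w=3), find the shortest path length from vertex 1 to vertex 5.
1 (path: 1 -> 5; weights 1 = 1)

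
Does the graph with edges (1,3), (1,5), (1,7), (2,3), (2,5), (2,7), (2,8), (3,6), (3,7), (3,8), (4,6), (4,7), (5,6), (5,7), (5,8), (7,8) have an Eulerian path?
No (4 vertices have odd degree: {1, 3, 5, 6}; Eulerian path requires 0 or 2)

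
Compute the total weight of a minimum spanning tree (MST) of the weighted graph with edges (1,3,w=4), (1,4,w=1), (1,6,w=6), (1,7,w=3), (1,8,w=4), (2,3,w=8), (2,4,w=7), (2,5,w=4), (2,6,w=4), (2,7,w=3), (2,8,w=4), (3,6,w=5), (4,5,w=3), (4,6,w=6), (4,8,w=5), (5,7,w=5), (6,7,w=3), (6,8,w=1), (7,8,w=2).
17 (MST edges: (1,3,w=4), (1,4,w=1), (1,7,w=3), (2,7,w=3), (4,5,w=3), (6,8,w=1), (7,8,w=2); sum of weights 4 + 1 + 3 + 3 + 3 + 1 + 2 = 17)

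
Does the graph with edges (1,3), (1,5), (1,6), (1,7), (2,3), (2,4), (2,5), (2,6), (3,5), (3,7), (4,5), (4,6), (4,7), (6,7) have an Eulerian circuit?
Yes (the graph is connected and all 7 vertices have even degree)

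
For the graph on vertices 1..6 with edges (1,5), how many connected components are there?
5 (components: {1, 5}, {2}, {3}, {4}, {6})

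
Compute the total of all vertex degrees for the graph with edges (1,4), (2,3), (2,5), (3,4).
8 (handshake: sum of degrees = 2|E| = 2 x 4 = 8)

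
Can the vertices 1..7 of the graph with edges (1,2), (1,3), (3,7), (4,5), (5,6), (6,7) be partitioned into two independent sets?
Yes. Partition: {1, 5, 7}, {2, 3, 4, 6}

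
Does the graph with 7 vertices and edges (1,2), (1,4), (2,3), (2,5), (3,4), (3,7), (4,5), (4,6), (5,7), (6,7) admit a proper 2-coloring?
Yes. Partition: {1, 3, 5, 6}, {2, 4, 7}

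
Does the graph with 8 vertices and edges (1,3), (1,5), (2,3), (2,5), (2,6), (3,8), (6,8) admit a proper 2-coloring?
Yes. Partition: {1, 2, 4, 7, 8}, {3, 5, 6}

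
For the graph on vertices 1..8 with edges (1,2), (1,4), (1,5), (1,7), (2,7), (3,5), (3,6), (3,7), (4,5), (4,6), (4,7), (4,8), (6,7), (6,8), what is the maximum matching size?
4 (matching: (1,5), (2,7), (3,6), (4,8); upper bound floor(n/2) = floor(8/2) = 4)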